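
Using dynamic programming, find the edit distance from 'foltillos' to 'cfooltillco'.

Let D[i][j] be the edit distance between the first i characters of 'foltillos' and the first j characters of 'cfooltillco', with D[i][0] = i, D[0][j] = j, and D[i][j] = D[i-1][j-1] if the characters match, else 1 + min(D[i-1][j], D[i][j-1], D[i-1][j-1]). Filling the table (rows: prefixes of 'foltillos', columns: prefixes of 'cfooltillco'):
     ε  c  f  o  o  l  t  i  l  l  c  o
  ε  0  1  2  3  4  5  6  7  8  9 10 11
  f  1  1  1  2  3  4  5  6  7  8  9 10
  o  2  2  2  1  2  3  4  5  6  7  8  9
  l  3  3  3  2  2  2  3  4  5  6  7  8
  t  4  4  4  3  3  3  2  3  4  5  6  7
  i  5  5  5  4  4  4  3  2  3  4  5  6
  l  6  6  6  5  5  4  4  3  2  3  4  5
  l  7  7  7  6  6  5  5  4  3  2  3  4
  o  8  8  8  7  6  6  6  5  4  3  3  3
  s  9  9  9  8  7  7  7  6  5  4  4  4
The bottom-right entry gives D[9][11] = 4, so no sequence of fewer than 4 edits works. Backtracking through the table gives one optimal edit sequence (4 edits):
  foltillos → cfoltillos (ins c @1)
  cfoltillos → cfooltillos (ins o @3)
  cfooltillos → cfooltillcs (sub o→c @10)
  cfooltillcs → cfooltillco (sub s→o @11)
Edit distance = 4.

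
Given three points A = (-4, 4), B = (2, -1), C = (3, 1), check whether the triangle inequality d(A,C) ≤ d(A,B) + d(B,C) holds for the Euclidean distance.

d(A,B) = √(6² + 5²) = √61 ≈ 7.8102, d(B,C) = √(1² + 2²) = √5 ≈ 2.2361, d(A,C) = √(7² + 3²) = √58 ≈ 7.6158.
d(A,C) ≈ 7.6158 ≤ 7.8102 + 2.2361 = 10.0463. Triangle inequality is satisfied.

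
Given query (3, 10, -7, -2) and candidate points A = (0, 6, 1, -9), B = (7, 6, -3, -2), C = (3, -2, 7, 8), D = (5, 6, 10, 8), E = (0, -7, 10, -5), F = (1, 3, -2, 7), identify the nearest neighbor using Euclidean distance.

Distances: d(A) ≈ 11.7473, d(B) ≈ 6.9282, d(C) ≈ 20.9762, d(D) ≈ 20.2237, d(E) ≈ 24.4131, d(F) ≈ 12.6095. Nearest: B = (7, 6, -3, -2) with distance 6.9282.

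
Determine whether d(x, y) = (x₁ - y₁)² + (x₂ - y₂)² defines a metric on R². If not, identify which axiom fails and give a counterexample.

No. The squared Euclidean distance fails the triangle inequality. Counterexample: x = (0, 0), y = (1, 2), z = (2, 4). d(x,z) = 2² + 4² = 20, but d(x,y) + d(y,z) = (1² + 2²) + (1² + 2²) = 5 + 5 = 10. Since 20 > 10, the triangle inequality is violated. (Note: √d, the ordinary Euclidean distance, IS a metric.)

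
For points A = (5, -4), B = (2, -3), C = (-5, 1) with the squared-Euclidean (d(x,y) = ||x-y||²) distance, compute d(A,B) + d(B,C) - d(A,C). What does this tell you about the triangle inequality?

d(A,B) = 3² + 1² = 10, d(B,C) = 7² + 4² = 65, d(A,C) = 10² + 5² = 125.
d(A,B) + d(B,C) - d(A,C) = 10 + 65 - 125 = 75 - 125 = -50. This is < 0, so the triangle inequality FAILS for these points (squared-Euclidean is not a metric).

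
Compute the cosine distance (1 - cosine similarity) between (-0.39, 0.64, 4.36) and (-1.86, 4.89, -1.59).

With u = (-0.39, 0.64, 4.36), v = (-1.86, 4.89, -1.59):
u·v = (-0.39)·(-1.86) + 0.64·4.89 + 4.36·(-1.59) = 0.7254 + 3.1296 + (-6.9324) = -3.0774.
|u| = √((-0.39)² + 0.64² + 4.36²) = √(0.1521 + 0.4096 + 19.0096) = √19.5713, |v| = √((-1.86)² + 4.89² + (-1.59)²) = √(3.4596 + 23.9121 + 2.5281) = √29.8998.
cos θ = (u·v)/(|u||v|) = -3.0774/(√19.5713·√29.8998) ≈ -0.1272
Cosine distance = 1 - cos θ ≈ 1 - (-0.1272) = 1.1272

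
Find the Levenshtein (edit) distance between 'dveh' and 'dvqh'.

Let D[i][j] be the edit distance between the first i characters of 'dveh' and the first j characters of 'dvqh', with D[i][0] = i, D[0][j] = j, and D[i][j] = D[i-1][j-1] if the characters match, else 1 + min(D[i-1][j], D[i][j-1], D[i-1][j-1]). Filling the table (rows: prefixes of 'dveh', columns: prefixes of 'dvqh'):
     ε  d  v  q  h
  ε  0  1  2  3  4
  d  1  0  1  2  3
  v  2  1  0  1  2
  e  3  2  1  1  2
  h  4  3  2  2  1
The bottom-right entry gives D[4][4] = 1, so no sequence of fewer than 1 edit works. Backtracking through the table gives one optimal edit sequence (1 edit):
  dveh → dvqh (sub e→q @3)
Edit distance = 1.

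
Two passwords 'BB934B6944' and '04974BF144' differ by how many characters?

Differing positions: 1, 2, 4, 7, 8. Hamming distance = 5.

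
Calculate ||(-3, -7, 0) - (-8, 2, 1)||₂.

√(Σ(x_i - y_i)²) = √((-3 - (-8))² + (-7 - 2)² + (0 - 1)²)
= √(5² + (-9)² + (-1)²) = √(25 + 81 + 1) = √107 ≈ 10.3441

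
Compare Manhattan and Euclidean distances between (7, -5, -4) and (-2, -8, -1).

L1 = |7 - (-2)| + |-5 - (-8)| + |-4 - (-1)| = 9 + 3 + 3 = 15
L2 = √(9² + 3² + 3²) = √99 ≈ 9.9499
L1 ≥ L2 always (equality iff movement is along one axis); L1 > L2 here.
Ratio L1/L2 = 15/√99 ≈ 1.5076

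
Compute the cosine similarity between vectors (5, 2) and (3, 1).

With u = (5, 2), v = (3, 1):
u·v = 5·3 + 2·1 = 15 + 2 = 17.
|u| = √(5² + 2²) = √29, |v| = √(3² + 1²) = √10, so |u||v| = √(29·10) = √290.
cos θ = (u·v)/(|u||v|) = 17/√290 ≈ 0.9983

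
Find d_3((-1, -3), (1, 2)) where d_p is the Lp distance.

(Σ|x_i - y_i|^3)^(1/3) = (|-1 - 1|^3 + |-3 - 2|^3)^(1/3)
= (2^3 + 5^3)^(1/3) = (8 + 125)^(1/3) = (133)^(1/3) ≈ 5.1045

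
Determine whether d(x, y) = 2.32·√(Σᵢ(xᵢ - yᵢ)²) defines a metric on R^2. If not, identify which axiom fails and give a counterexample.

Yes. The L2 (Euclidean) norm induces a metric on R^2, and multiplying a metric by a positive constant 2.32 > 0 preserves all four axioms: non-negativity (2.32·||x-y|| ≥ 0), identity (2.32·||x-y|| = 0 ⟺ ||x-y|| = 0 ⟺ x = y), symmetry (||x-y|| = ||y-x||), and the triangle inequality (2.32·||x-z|| ≤ 2.32·||x-y|| + 2.32·||y-z||). So d is a metric.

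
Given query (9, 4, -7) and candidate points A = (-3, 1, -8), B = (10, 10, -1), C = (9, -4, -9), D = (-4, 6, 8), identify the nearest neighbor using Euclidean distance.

Distances: d(A) ≈ 12.4097, d(B) ≈ 8.544, d(C) ≈ 8.2462, d(D) ≈ 19.9499. Nearest: C = (9, -4, -9) with distance 8.2462.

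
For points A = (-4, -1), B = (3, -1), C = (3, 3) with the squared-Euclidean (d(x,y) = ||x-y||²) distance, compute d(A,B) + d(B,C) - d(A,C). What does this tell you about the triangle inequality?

d(A,B) = 7² + 0² = 49, d(B,C) = 0² + 4² = 16, d(A,C) = 7² + 4² = 65.
d(A,B) + d(B,C) - d(A,C) = 49 + 16 - 65 = 65 - 65 = 0. This is ≥ 0, so the triangle inequality holds for these points.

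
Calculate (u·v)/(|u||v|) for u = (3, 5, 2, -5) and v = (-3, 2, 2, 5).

With u = (3, 5, 2, -5), v = (-3, 2, 2, 5):
u·v = 3·(-3) + 5·2 + 2·2 + (-5)·5 = (-9) + 10 + 4 + (-25) = -20.
|u| = √(3² + 5² + 2² + (-5)²) = √63, |v| = √((-3)² + 2² + 2² + 5²) = √42, so |u||v| = √(63·42) = √2646.
cos θ = (u·v)/(|u||v|) = -20/√2646 ≈ -0.3888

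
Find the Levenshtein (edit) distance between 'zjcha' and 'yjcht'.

Let D[i][j] be the edit distance between the first i characters of 'zjcha' and the first j characters of 'yjcht', with D[i][0] = i, D[0][j] = j, and D[i][j] = D[i-1][j-1] if the characters match, else 1 + min(D[i-1][j], D[i][j-1], D[i-1][j-1]). Filling the table (rows: prefixes of 'zjcha', columns: prefixes of 'yjcht'):
     ε  y  j  c  h  t
  ε  0  1  2  3  4  5
  z  1  1  2  3  4  5
  j  2  2  1  2  3  4
  c  3  3  2  1  2  3
  h  4  4  3  2  1  2
  a  5  5  4  3  2  2
The bottom-right entry gives D[5][5] = 2, so no sequence of fewer than 2 edits works. Backtracking through the table gives one optimal edit sequence (2 edits):
  zjcha → yjcha (sub z→y @1)
  yjcha → yjcht (sub a→t @5)
Edit distance = 2.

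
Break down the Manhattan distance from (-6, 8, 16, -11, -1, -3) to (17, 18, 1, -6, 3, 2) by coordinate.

Σ|x_i - y_i| = |-6 - 17| + |8 - 18| + |16 - 1| + |-11 - (-6)| + |-1 - 3| + |-3 - 2| = 23 + 10 + 15 + 5 + 4 + 5 = 62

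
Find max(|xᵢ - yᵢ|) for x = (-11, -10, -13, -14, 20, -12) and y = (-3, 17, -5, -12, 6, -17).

max(|x_i - y_i|) = max(|-11 - (-3)|, |-10 - 17|, |-13 - (-5)|, |-14 - (-12)|, |20 - 6|, |-12 - (-17)|) = max(8, 27, 8, 2, 14, 5) = 27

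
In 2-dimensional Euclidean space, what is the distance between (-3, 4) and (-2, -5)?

√(Σ(x_i - y_i)²) = √((-3 - (-2))² + (4 - (-5))²)
= √((-1)² + 9²) = √(1 + 81) = √82 ≈ 9.0554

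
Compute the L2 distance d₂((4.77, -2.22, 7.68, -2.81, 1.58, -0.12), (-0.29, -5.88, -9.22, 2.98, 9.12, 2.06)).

√(Σ(x_i - y_i)²) = √((4.77 - (-0.29))² + (-2.22 - (-5.88))² + (7.68 - (-9.22))² + (-2.81 - 2.98)² + (1.58 - 9.12)² + (-0.12 - 2.06)²)
= √(5.06² + 3.66² + 16.9² + (-5.79)² + (-7.54)² + (-2.18)²) = √(25.6036 + 13.3956 + 285.61 + 33.5241 + 56.8516 + 4.7524) = √419.7373 ≈ 20.4875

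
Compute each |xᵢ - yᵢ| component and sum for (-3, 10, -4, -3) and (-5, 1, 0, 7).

Σ|x_i - y_i| = |-3 - (-5)| + |10 - 1| + |-4 - 0| + |-3 - 7| = 2 + 9 + 4 + 10 = 25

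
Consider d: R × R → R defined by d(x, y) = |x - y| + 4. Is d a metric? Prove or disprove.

No. d fails identity of indiscernibles (specifically d(x,x) = 0): d(1, 1) = |1 - 1| + 4 = 0 + 4 = 4 ≠ 0.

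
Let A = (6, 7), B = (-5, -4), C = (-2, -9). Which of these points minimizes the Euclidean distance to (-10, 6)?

Distances: d(A) ≈ 16.0312, d(B) ≈ 11.1803, d(C) = 17. Nearest: B = (-5, -4) with distance 11.1803.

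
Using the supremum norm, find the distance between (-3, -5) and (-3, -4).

max(|x_i - y_i|) = max(|-3 - (-3)|, |-5 - (-4)|) = max(0, 1) = 1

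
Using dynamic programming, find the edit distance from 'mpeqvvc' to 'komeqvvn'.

Let D[i][j] be the edit distance between the first i characters of 'mpeqvvc' and the first j characters of 'komeqvvn', with D[i][0] = i, D[0][j] = j, and D[i][j] = D[i-1][j-1] if the characters match, else 1 + min(D[i-1][j], D[i][j-1], D[i-1][j-1]). Filling the table (rows: prefixes of 'mpeqvvc', columns: prefixes of 'komeqvvn'):
     ε  k  o  m  e  q  v  v  n
  ε  0  1  2  3  4  5  6  7  8
  m  1  1  2  2  3  4  5  6  7
  p  2  2  2  3  3  4  5  6  7
  e  3  3  3  3  3  4  5  6  7
  q  4  4  4  4  4  3  4  5  6
  v  5  5  5  5  5  4  3  4  5
  v  6  6  6  6  6  5  4  3  4
  c  7  7  7  7  7  6  5  4  4
The bottom-right entry gives D[7][8] = 4, so no sequence of fewer than 4 edits works. Backtracking through the table gives one optimal edit sequence (4 edits):
  mpeqvvc → kmpeqvvc (ins k @1)
  kmpeqvvc → kopeqvvc (sub m→o @2)
  kopeqvvc → komeqvvc (sub p→m @3)
  komeqvvc → komeqvvn (sub c→n @8)
Edit distance = 4.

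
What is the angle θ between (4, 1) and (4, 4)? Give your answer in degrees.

With u = (4, 1), v = (4, 4):
u·v = 4·4 + 1·4 = 16 + 4 = 20.
|u| = √(4² + 1²) = √17, |v| = √(4² + 4²) = √32, so |u||v| = √(17·32) = √544.
cos θ = (u·v)/(|u||v|) = 20/√544 ≈ 0.857493
θ = arccos(0.857493) ≈ 30.96°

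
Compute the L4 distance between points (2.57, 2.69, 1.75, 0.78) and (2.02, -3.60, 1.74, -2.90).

(Σ|x_i - y_i|^4)^(1/4) = (|2.57 - 2.02|^4 + |2.69 - (-3.6)|^4 + |1.75 - 1.74|^4 + |0.78 - (-2.9)|^4)^(1/4)
= (0.55^4 + 6.29^4 + 0.01^4 + 3.68^4)^(1/4) ≈ (0.0915 + 1565.318 + 0 + 183.3966)^(1/4) = (1748.8061)^(1/4) ≈ 6.4667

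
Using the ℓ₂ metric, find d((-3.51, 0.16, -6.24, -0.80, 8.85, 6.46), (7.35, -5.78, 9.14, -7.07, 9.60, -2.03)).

√(Σ(x_i - y_i)²) = √((-3.51 - 7.35)² + (0.16 - (-5.78))² + (-6.24 - 9.14)² + (-0.8 - (-7.07))² + (8.85 - 9.6)² + (6.46 - (-2.03))²)
= √((-10.86)² + 5.94² + (-15.38)² + 6.27² + (-0.75)² + 8.49²) = √(117.9396 + 35.2836 + 236.5444 + 39.3129 + 0.5625 + 72.0801) = √501.7231 ≈ 22.3992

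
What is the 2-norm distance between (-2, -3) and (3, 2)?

(Σ|x_i - y_i|^2)^(1/2) = (|-2 - 3|^2 + |-3 - 2|^2)^(1/2)
= (5^2 + 5^2)^(1/2) = (25 + 25)^(1/2) = (50)^(1/2) ≈ 7.0711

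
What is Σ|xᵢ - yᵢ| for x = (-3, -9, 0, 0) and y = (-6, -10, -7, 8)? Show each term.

Σ|x_i - y_i| = |-3 - (-6)| + |-9 - (-10)| + |0 - (-7)| + |0 - 8| = 3 + 1 + 7 + 8 = 19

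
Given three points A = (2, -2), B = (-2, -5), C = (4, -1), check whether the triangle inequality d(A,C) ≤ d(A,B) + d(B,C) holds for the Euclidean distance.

d(A,B) = √(4² + 3²) = √25 = 5, d(B,C) = √(6² + 4²) = √52 ≈ 7.2111, d(A,C) = √(2² + 1²) = √5 ≈ 2.2361.
d(A,C) ≈ 2.2361 ≤ 5 + 7.2111 = 12.2111. Triangle inequality is satisfied.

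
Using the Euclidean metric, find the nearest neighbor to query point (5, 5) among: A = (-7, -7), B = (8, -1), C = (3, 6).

Distances: d(A) ≈ 16.9706, d(B) ≈ 6.7082, d(C) ≈ 2.2361. Nearest: C = (3, 6) with distance 2.2361.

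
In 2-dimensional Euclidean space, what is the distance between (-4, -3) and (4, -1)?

√(Σ(x_i - y_i)²) = √((-4 - 4)² + (-3 - (-1))²)
= √((-8)² + (-2)²) = √(64 + 4) = √68 ≈ 8.2462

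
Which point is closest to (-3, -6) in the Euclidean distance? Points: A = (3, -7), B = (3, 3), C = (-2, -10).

Distances: d(A) ≈ 6.0828, d(B) ≈ 10.8167, d(C) ≈ 4.1231. Nearest: C = (-2, -10) with distance 4.1231.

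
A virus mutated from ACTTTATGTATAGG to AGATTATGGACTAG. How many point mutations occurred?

Differing positions: 2, 3, 9, 11, 12, 13. Hamming distance = 6.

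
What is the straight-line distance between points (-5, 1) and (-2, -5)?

√(Σ(x_i - y_i)²) = √((-5 - (-2))² + (1 - (-5))²)
= √((-3)² + 6²) = √(9 + 36) = √45 ≈ 6.7082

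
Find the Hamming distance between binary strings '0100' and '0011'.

Differing positions: 2, 3, 4. Hamming distance = 3.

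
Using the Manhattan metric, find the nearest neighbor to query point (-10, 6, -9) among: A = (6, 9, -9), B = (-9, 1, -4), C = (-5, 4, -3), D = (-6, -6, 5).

Distances: d(A) = 19, d(B) = 11, d(C) = 13, d(D) = 30. Nearest: B = (-9, 1, -4) with distance 11.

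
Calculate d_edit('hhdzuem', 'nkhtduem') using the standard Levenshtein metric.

Let D[i][j] be the edit distance between the first i characters of 'hhdzuem' and the first j characters of 'nkhtduem', with D[i][0] = i, D[0][j] = j, and D[i][j] = D[i-1][j-1] if the characters match, else 1 + min(D[i-1][j], D[i][j-1], D[i-1][j-1]). Filling the table (rows: prefixes of 'hhdzuem', columns: prefixes of 'nkhtduem'):
     ε  n  k  h  t  d  u  e  m
  ε  0  1  2  3  4  5  6  7  8
  h  1  1  2  2  3  4  5  6  7
  h  2  2  2  2  3  4  5  6  7
  d  3  3  3  3  3  3  4  5  6
  z  4  4  4  4  4  4  4  5  6
  u  5  5  5  5  5  5  4  5  6
  e  6  6  6  6  6  6  5  4  5
  m  7  7  7  7  7  7  6  5  4
The bottom-right entry gives D[7][8] = 4, so no sequence of fewer than 4 edits works. Backtracking through the table gives one optimal edit sequence (4 edits):
  hhdzuem → nhhdzuem (ins n @1)
  nhhdzuem → nkhdzuem (sub h→k @2)
  nkhdzuem → nkhtzuem (sub d→t @4)
  nkhtzuem → nkhtduem (sub z→d @5)
Edit distance = 4.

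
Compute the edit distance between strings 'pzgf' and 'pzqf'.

Let D[i][j] be the edit distance between the first i characters of 'pzgf' and the first j characters of 'pzqf', with D[i][0] = i, D[0][j] = j, and D[i][j] = D[i-1][j-1] if the characters match, else 1 + min(D[i-1][j], D[i][j-1], D[i-1][j-1]). Filling the table (rows: prefixes of 'pzgf', columns: prefixes of 'pzqf'):
     ε  p  z  q  f
  ε  0  1  2  3  4
  p  1  0  1  2  3
  z  2  1  0  1  2
  g  3  2  1  1  2
  f  4  3  2  2  1
The bottom-right entry gives D[4][4] = 1, so no sequence of fewer than 1 edit works. Backtracking through the table gives one optimal edit sequence (1 edit):
  pzgf → pzqf (sub g→q @3)
Edit distance = 1.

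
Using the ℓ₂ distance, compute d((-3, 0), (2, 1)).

(Σ|x_i - y_i|^2)^(1/2) = (|-3 - 2|^2 + |0 - 1|^2)^(1/2)
= (5^2 + 1^2)^(1/2) = (25 + 1)^(1/2) = (26)^(1/2) ≈ 5.099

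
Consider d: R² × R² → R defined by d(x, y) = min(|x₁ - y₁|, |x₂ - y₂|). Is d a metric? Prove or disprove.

No. d fails identity of indiscernibles: take x = (4, 0) and y = (4, 5). Then d(x,y) = min(|4 - 4|, |0 - 5|) = min(0, 5) = 0, yet x ≠ y.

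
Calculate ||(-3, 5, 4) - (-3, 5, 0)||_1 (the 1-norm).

Σ|x_i - y_i| = |-3 - (-3)| + |5 - 5| + |4 - 0| = 0 + 0 + 4 = 4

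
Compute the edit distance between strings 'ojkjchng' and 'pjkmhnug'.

Let D[i][j] be the edit distance between the first i characters of 'ojkjchng' and the first j characters of 'pjkmhnug', with D[i][0] = i, D[0][j] = j, and D[i][j] = D[i-1][j-1] if the characters match, else 1 + min(D[i-1][j], D[i][j-1], D[i-1][j-1]). Filling the table (rows: prefixes of 'ojkjchng', columns: prefixes of 'pjkmhnug'):
     ε  p  j  k  m  h  n  u  g
  ε  0  1  2  3  4  5  6  7  8
  o  1  1  2  3  4  5  6  7  8
  j  2  2  1  2  3  4  5  6  7
  k  3  3  2  1  2  3  4  5  6
  j  4  4  3  2  2  3  4  5  6
  c  5  5  4  3  3  3  4  5  6
  h  6  6  5  4  4  3  4  5  6
  n  7  7  6  5  5  4  3  4  5
  g  8  8  7  6  6  5  4  4  4
The bottom-right entry gives D[8][8] = 4, so no sequence of fewer than 4 edits works. Backtracking through the table gives one optimal edit sequence (4 edits):
  ojkjchng → pjkjchng (sub o→p @1)
  pjkjchng → pjkchng (del j @4)
  pjkchng → pjkmhng (sub c→m @4)
  pjkmhng → pjkmhnug (ins u @7)
Edit distance = 4.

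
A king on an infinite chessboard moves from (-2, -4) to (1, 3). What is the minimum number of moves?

max(|x_i - y_i|) = max(|-2 - 1|, |-4 - 3|) = max(3, 7) = 7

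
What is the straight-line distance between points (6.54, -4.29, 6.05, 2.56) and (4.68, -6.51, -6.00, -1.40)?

√(Σ(x_i - y_i)²) = √((6.54 - 4.68)² + (-4.29 - (-6.51))² + (6.05 - (-6))² + (2.56 - (-1.4))²)
= √(1.86² + 2.22² + 12.05² + 3.96²) = √(3.4596 + 4.9284 + 145.2025 + 15.6816) = √169.2721 ≈ 13.0105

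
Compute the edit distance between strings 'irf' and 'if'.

Let D[i][j] be the edit distance between the first i characters of 'irf' and the first j characters of 'if', with D[i][0] = i, D[0][j] = j, and D[i][j] = D[i-1][j-1] if the characters match, else 1 + min(D[i-1][j], D[i][j-1], D[i-1][j-1]). Filling the table (rows: prefixes of 'irf', columns: prefixes of 'if'):
     ε  i  f
  ε  0  1  2
  i  1  0  1
  r  2  1  1
  f  3  2  1
The bottom-right entry gives D[3][2] = 1, so no sequence of fewer than 1 edit works. Backtracking through the table gives one optimal edit sequence (1 edit):
  irf → if (del r @2)
Edit distance = 1.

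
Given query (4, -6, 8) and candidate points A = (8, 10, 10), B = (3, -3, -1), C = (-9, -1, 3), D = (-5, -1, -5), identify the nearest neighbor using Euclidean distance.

Distances: d(A) ≈ 16.6132, d(B) ≈ 9.5394, d(C) ≈ 14.7986, d(D) ≈ 16.5831. Nearest: B = (3, -3, -1) with distance 9.5394.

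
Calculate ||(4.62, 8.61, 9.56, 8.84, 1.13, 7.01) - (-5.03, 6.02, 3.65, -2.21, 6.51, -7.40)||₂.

√(Σ(x_i - y_i)²) = √((4.62 - (-5.03))² + (8.61 - 6.02)² + (9.56 - 3.65)² + (8.84 - (-2.21))² + (1.13 - 6.51)² + (7.01 - (-7.4))²)
= √(9.65² + 2.59² + 5.91² + 11.05² + (-5.38)² + 14.41²) = √(93.1225 + 6.7081 + 34.9281 + 122.1025 + 28.9444 + 207.6481) = √493.4537 ≈ 22.2138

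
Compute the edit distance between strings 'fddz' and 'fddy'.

Let D[i][j] be the edit distance between the first i characters of 'fddz' and the first j characters of 'fddy', with D[i][0] = i, D[0][j] = j, and D[i][j] = D[i-1][j-1] if the characters match, else 1 + min(D[i-1][j], D[i][j-1], D[i-1][j-1]). Filling the table (rows: prefixes of 'fddz', columns: prefixes of 'fddy'):
     ε  f  d  d  y
  ε  0  1  2  3  4
  f  1  0  1  2  3
  d  2  1  0  1  2
  d  3  2  1  0  1
  z  4  3  2  1  1
The bottom-right entry gives D[4][4] = 1, so no sequence of fewer than 1 edit works. Backtracking through the table gives one optimal edit sequence (1 edit):
  fddz → fddy (sub z→y @4)
Edit distance = 1.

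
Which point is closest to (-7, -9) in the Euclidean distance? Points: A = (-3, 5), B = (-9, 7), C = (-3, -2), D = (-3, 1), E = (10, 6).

Distances: d(A) ≈ 14.5602, d(B) ≈ 16.1245, d(C) ≈ 8.0623, d(D) ≈ 10.7703, d(E) ≈ 22.6716. Nearest: C = (-3, -2) with distance 8.0623.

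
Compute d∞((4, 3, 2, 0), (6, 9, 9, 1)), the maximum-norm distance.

max(|x_i - y_i|) = max(|4 - 6|, |3 - 9|, |2 - 9|, |0 - 1|) = max(2, 6, 7, 1) = 7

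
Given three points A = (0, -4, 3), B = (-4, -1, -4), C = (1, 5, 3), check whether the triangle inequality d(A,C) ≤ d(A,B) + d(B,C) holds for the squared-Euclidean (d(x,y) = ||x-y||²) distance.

d(A,B) = 4² + 3² + 7² = 74, d(B,C) = 5² + 6² + 7² = 110, d(A,C) = 1² + 9² + 0² = 82.
d(A,C) = 82 ≤ 74 + 110 = 184. Triangle inequality is satisfied.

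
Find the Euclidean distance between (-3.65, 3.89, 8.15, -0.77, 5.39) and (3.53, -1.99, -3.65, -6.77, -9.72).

√(Σ(x_i - y_i)²) = √((-3.65 - 3.53)² + (3.89 - (-1.99))² + (8.15 - (-3.65))² + (-0.77 - (-6.77))² + (5.39 - (-9.72))²)
= √((-7.18)² + 5.88² + 11.8² + 6² + 15.11²) = √(51.5524 + 34.5744 + 139.24 + 36 + 228.3121) = √489.6789 ≈ 22.1287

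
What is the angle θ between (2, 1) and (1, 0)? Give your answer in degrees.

With u = (2, 1), v = (1, 0):
u·v = 2·1 + 1·0 = 2 + 0 = 2.
|u| = √(2² + 1²) = √5, |v| = √(1² + 0²) = √1, so |u||v| = √(5·1) = √5.
cos θ = (u·v)/(|u||v|) = 2/√5 ≈ 0.894427
θ = arccos(0.894427) ≈ 26.57°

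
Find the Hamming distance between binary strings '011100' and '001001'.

Differing positions: 2, 4, 6. Hamming distance = 3.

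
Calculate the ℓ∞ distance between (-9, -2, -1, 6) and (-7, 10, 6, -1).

max(|x_i - y_i|) = max(|-9 - (-7)|, |-2 - 10|, |-1 - 6|, |6 - (-1)|) = max(2, 12, 7, 7) = 12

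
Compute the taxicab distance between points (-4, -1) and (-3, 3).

Σ|x_i - y_i| = |-4 - (-3)| + |-1 - 3| = 1 + 4 = 5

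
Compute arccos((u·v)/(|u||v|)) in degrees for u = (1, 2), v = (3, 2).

With u = (1, 2), v = (3, 2):
u·v = 1·3 + 2·2 = 3 + 4 = 7.
|u| = √(1² + 2²) = √5, |v| = √(3² + 2²) = √13, so |u||v| = √(5·13) = √65.
cos θ = (u·v)/(|u||v|) = 7/√65 ≈ 0.868243
θ = arccos(0.868243) ≈ 29.74°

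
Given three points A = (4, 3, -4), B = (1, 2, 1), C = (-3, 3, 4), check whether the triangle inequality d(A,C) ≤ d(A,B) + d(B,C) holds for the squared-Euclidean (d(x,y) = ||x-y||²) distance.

d(A,B) = 3² + 1² + 5² = 35, d(B,C) = 4² + 1² + 3² = 26, d(A,C) = 7² + 0² + 8² = 113.
d(A,C) = 113 > 35 + 26 = 61. Triangle inequality is VIOLATED. (Squared-Euclidean is not a metric — this is a counterexample.)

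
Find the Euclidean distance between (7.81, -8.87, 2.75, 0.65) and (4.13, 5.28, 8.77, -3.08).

√(Σ(x_i - y_i)²) = √((7.81 - 4.13)² + (-8.87 - 5.28)² + (2.75 - 8.77)² + (0.65 - (-3.08))²)
= √(3.68² + (-14.15)² + (-6.02)² + 3.73²) = √(13.5424 + 200.2225 + 36.2404 + 13.9129) = √263.9182 ≈ 16.2456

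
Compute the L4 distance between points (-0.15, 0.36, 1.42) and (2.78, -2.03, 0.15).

(Σ|x_i - y_i|^4)^(1/4) = (|-0.15 - 2.78|^4 + |0.36 - (-2.03)|^4 + |1.42 - 0.15|^4)^(1/4)
= (2.93^4 + 2.39^4 + 1.27^4)^(1/4) ≈ (73.7005 + 32.6281 + 2.6014)^(1/4) = (108.93)^(1/4) ≈ 3.2306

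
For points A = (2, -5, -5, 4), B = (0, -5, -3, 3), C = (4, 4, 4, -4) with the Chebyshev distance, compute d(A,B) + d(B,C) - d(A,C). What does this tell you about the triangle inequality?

d(A,B) = max(2, 0, 2, 1) = 2, d(B,C) = max(4, 9, 7, 7) = 9, d(A,C) = max(2, 9, 9, 8) = 9.
d(A,B) + d(B,C) - d(A,C) = 2 + 9 - 9 = 11 - 9 = 2. This is ≥ 0, so the triangle inequality holds for these points.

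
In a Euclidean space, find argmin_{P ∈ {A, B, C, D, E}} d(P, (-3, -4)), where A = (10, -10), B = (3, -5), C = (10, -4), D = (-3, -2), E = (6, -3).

Distances: d(A) ≈ 14.3178, d(B) ≈ 6.0828, d(C) = 13, d(D) = 2, d(E) ≈ 9.0554. Nearest: D = (-3, -2) with distance 2.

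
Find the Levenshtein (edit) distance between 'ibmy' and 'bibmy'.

Let D[i][j] be the edit distance between the first i characters of 'ibmy' and the first j characters of 'bibmy', with D[i][0] = i, D[0][j] = j, and D[i][j] = D[i-1][j-1] if the characters match, else 1 + min(D[i-1][j], D[i][j-1], D[i-1][j-1]). Filling the table (rows: prefixes of 'ibmy', columns: prefixes of 'bibmy'):
     ε  b  i  b  m  y
  ε  0  1  2  3  4  5
  i  1  1  1  2  3  4
  b  2  1  2  1  2  3
  m  3  2  2  2  1  2
  y  4  3  3  3  2  1
The bottom-right entry gives D[4][5] = 1, so no sequence of fewer than 1 edit works. Backtracking through the table gives one optimal edit sequence (1 edit):
  ibmy → bibmy (ins b @1)
Edit distance = 1.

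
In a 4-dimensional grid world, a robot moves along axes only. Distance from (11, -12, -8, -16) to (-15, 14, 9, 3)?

Σ|x_i - y_i| = |11 - (-15)| + |-12 - 14| + |-8 - 9| + |-16 - 3| = 26 + 26 + 17 + 19 = 88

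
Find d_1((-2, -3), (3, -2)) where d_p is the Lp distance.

Σ|x_i - y_i| = |-2 - 3| + |-3 - (-2)| = 5 + 1 = 6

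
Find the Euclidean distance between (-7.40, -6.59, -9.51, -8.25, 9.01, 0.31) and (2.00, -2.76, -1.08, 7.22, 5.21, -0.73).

√(Σ(x_i - y_i)²) = √((-7.4 - 2)² + (-6.59 - (-2.76))² + (-9.51 - (-1.08))² + (-8.25 - 7.22)² + (9.01 - 5.21)² + (0.31 - (-0.73))²)
= √((-9.4)² + (-3.83)² + (-8.43)² + (-15.47)² + 3.8² + 1.04²) = √(88.36 + 14.6689 + 71.0649 + 239.3209 + 14.44 + 1.0816) = √428.9363 ≈ 20.7108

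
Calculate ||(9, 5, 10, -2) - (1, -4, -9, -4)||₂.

√(Σ(x_i - y_i)²) = √((9 - 1)² + (5 - (-4))² + (10 - (-9))² + (-2 - (-4))²)
= √(8² + 9² + 19² + 2²) = √(64 + 81 + 361 + 4) = √510 ≈ 22.5832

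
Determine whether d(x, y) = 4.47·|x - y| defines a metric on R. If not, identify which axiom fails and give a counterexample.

Yes. Since |x - y| is a metric on R and 4.47 > 0, the positive scalar multiple 4.47·|x - y| is also a metric: scaling by a positive constant preserves non-negativity, identity (d=0 ⟺ |x-y|=0 ⟺ x=y), symmetry, and the triangle inequality.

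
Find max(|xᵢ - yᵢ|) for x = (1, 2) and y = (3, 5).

max(|x_i - y_i|) = max(|1 - 3|, |2 - 5|) = max(2, 3) = 3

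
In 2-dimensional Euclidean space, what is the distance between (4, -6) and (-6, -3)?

√(Σ(x_i - y_i)²) = √((4 - (-6))² + (-6 - (-3))²)
= √(10² + (-3)²) = √(100 + 9) = √109 ≈ 10.4403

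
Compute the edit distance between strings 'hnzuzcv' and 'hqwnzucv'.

Let D[i][j] be the edit distance between the first i characters of 'hnzuzcv' and the first j characters of 'hqwnzucv', with D[i][0] = i, D[0][j] = j, and D[i][j] = D[i-1][j-1] if the characters match, else 1 + min(D[i-1][j], D[i][j-1], D[i-1][j-1]). Filling the table (rows: prefixes of 'hnzuzcv', columns: prefixes of 'hqwnzucv'):
     ε  h  q  w  n  z  u  c  v
  ε  0  1  2  3  4  5  6  7  8
  h  1  0  1  2  3  4  5  6  7
  n  2  1  1  2  2  3  4  5  6
  z  3  2  2  2  3  2  3  4  5
  u  4  3  3  3  3  3  2  3  4
  z  5  4  4  4  4  3  3  3  4
  c  6  5  5  5  5  4  4  3  4
  v  7  6  6  6  6  5  5  4  3
The bottom-right entry gives D[7][8] = 3, so no sequence of fewer than 3 edits works. Backtracking through the table gives one optimal edit sequence (3 edits):
  hnzuzcv → hqnzuzcv (ins q @2)
  hqnzuzcv → hqwnzuzcv (ins w @3)
  hqwnzuzcv → hqwnzucv (del z @7)
Edit distance = 3.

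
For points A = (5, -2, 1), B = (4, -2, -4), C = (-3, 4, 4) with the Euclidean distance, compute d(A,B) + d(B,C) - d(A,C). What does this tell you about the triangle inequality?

d(A,B) = √(1² + 0² + 5²) = √26 ≈ 5.099, d(B,C) = √(7² + 6² + 8²) = √149 ≈ 12.2066, d(A,C) = √(8² + 6² + 3²) = √109 ≈ 10.4403.
d(A,B) + d(B,C) - d(A,C) = 5.099 + 12.2066 - 10.4403 = 17.3056 - 10.4403 = 6.8653 (to 4 decimal places). This is ≥ 0, so the triangle inequality holds for these points.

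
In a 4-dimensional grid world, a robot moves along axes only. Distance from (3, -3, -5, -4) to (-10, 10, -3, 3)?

Σ|x_i - y_i| = |3 - (-10)| + |-3 - 10| + |-5 - (-3)| + |-4 - 3| = 13 + 13 + 2 + 7 = 35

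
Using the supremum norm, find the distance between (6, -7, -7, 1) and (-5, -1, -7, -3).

max(|x_i - y_i|) = max(|6 - (-5)|, |-7 - (-1)|, |-7 - (-7)|, |1 - (-3)|) = max(11, 6, 0, 4) = 11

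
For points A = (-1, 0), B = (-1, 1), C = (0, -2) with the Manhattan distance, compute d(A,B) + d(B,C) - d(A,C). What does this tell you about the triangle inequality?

d(A,B) = 0 + 1 = 1, d(B,C) = 1 + 3 = 4, d(A,C) = 1 + 2 = 3.
d(A,B) + d(B,C) - d(A,C) = 1 + 4 - 3 = 5 - 3 = 2. This is ≥ 0, so the triangle inequality holds for these points.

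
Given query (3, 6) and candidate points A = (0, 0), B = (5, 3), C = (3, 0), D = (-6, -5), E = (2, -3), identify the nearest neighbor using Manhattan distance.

Distances: d(A) = 9, d(B) = 5, d(C) = 6, d(D) = 20, d(E) = 10. Nearest: B = (5, 3) with distance 5.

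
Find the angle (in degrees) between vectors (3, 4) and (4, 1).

With u = (3, 4), v = (4, 1):
u·v = 3·4 + 4·1 = 12 + 4 = 16.
|u| = √(3² + 4²) = √25, |v| = √(4² + 1²) = √17, so |u||v| = √(25·17) = √425.
cos θ = (u·v)/(|u||v|) = 16/√425 = 0.776114
θ = arccos(0.776114) ≈ 39.09°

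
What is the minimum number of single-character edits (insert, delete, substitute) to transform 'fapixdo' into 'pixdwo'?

Let D[i][j] be the edit distance between the first i characters of 'fapixdo' and the first j characters of 'pixdwo', with D[i][0] = i, D[0][j] = j, and D[i][j] = D[i-1][j-1] if the characters match, else 1 + min(D[i-1][j], D[i][j-1], D[i-1][j-1]). Filling the table (rows: prefixes of 'fapixdo', columns: prefixes of 'pixdwo'):
     ε  p  i  x  d  w  o
  ε  0  1  2  3  4  5  6
  f  1  1  2  3  4  5  6
  a  2  2  2  3  4  5  6
  p  3  2  3  3  4  5  6
  i  4  3  2  3  4  5  6
  x  5  4  3  2  3  4  5
  d  6  5  4  3  2  3  4
  o  7  6  5  4  3  3  3
The bottom-right entry gives D[7][6] = 3, so no sequence of fewer than 3 edits works. Backtracking through the table gives one optimal edit sequence (3 edits):
  fapixdo → apixdo (del f @1)
  apixdo → pixdo (del a @1)
  pixdo → pixdwo (ins w @5)
Edit distance = 3.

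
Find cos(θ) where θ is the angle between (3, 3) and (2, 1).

With u = (3, 3), v = (2, 1):
u·v = 3·2 + 3·1 = 6 + 3 = 9.
|u| = √(3² + 3²) = √18, |v| = √(2² + 1²) = √5, so |u||v| = √(18·5) = √90.
cos θ = (u·v)/(|u||v|) = 9/√90 ≈ 0.9487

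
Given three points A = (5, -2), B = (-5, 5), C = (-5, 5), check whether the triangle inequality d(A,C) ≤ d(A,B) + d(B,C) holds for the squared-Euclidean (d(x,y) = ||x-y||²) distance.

d(A,B) = 10² + 7² = 149, d(B,C) = 0² + 0² = 0, d(A,C) = 10² + 7² = 149.
d(A,C) = 149 ≤ 149 + 0 = 149. Triangle inequality is satisfied.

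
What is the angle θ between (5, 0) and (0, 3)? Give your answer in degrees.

With u = (5, 0), v = (0, 3):
u·v = 5·0 + 0·3 = 0 + 0 = 0.
|u| = √(5² + 0²) = √25, |v| = √(0² + 3²) = √9, so |u||v| = √(25·9) = √225 = 15.
cos θ = (u·v)/(|u||v|) = 0/15 = 0 (the vectors are orthogonal)
θ = arccos(0) = 90°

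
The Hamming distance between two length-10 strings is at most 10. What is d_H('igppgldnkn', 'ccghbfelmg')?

Differing positions: 1, 2, 3, 4, 5, 6, 7, 8, 9, 10. Hamming distance = 10. The maximum possible Hamming distance for length-10 strings is 10, so d_H/10 = 10/10 = 1.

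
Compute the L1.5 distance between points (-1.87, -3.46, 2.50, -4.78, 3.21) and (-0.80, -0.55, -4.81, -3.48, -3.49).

(Σ|x_i - y_i|^1.5)^(1/1.5) = (|-1.87 - (-0.8)|^1.5 + |-3.46 - (-0.55)|^1.5 + |2.5 - (-4.81)|^1.5 + |-4.78 - (-3.48)|^1.5 + |3.21 - (-3.49)|^1.5)^(1/1.5)
= (1.07^1.5 + 2.91^1.5 + 7.31^1.5 + 1.3^1.5 + 6.7^1.5)^(1/1.5) ≈ (1.1068 + 4.9641 + 19.7641 + 1.4822 + 17.3425)^(1/1.5) = (44.6597)^(1/1.5) ≈ 12.5876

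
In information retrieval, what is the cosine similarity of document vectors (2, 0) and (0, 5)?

With u = (2, 0), v = (0, 5):
u·v = 2·0 + 0·5 = 0 + 0 = 0.
|u| = √(2² + 0²) = √4, |v| = √(0² + 5²) = √25, so |u||v| = √(4·25) = √100 = 10.
cos θ = (u·v)/(|u||v|) = 0/10 = 0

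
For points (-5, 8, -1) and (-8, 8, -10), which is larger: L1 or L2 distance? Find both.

L1 = |-5 - (-8)| + |8 - 8| + |-1 - (-10)| = 3 + 0 + 9 = 12
L2 = √(3² + 0² + 9²) = √90 ≈ 9.4868
L1 ≥ L2 always (equality iff movement is along one axis); L1 > L2 here.
Ratio L1/L2 = 12/√90 ≈ 1.2649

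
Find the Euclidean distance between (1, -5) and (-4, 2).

√(Σ(x_i - y_i)²) = √((1 - (-4))² + (-5 - 2)²)
= √(5² + (-7)²) = √(25 + 49) = √74 ≈ 8.6023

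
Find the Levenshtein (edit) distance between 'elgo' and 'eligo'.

Let D[i][j] be the edit distance between the first i characters of 'elgo' and the first j characters of 'eligo', with D[i][0] = i, D[0][j] = j, and D[i][j] = D[i-1][j-1] if the characters match, else 1 + min(D[i-1][j], D[i][j-1], D[i-1][j-1]). Filling the table (rows: prefixes of 'elgo', columns: prefixes of 'eligo'):
     ε  e  l  i  g  o
  ε  0  1  2  3  4  5
  e  1  0  1  2  3  4
  l  2  1  0  1  2  3
  g  3  2  1  1  1  2
  o  4  3  2  2  2  1
The bottom-right entry gives D[4][5] = 1, so no sequence of fewer than 1 edit works. Backtracking through the table gives one optimal edit sequence (1 edit):
  elgo → eligo (ins i @3)
Edit distance = 1.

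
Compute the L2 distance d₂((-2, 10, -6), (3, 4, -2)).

√(Σ(x_i - y_i)²) = √((-2 - 3)² + (10 - 4)² + (-6 - (-2))²)
= √((-5)² + 6² + (-4)²) = √(25 + 36 + 16) = √77 ≈ 8.775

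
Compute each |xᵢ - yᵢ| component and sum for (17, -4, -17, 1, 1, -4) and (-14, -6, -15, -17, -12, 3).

Σ|x_i - y_i| = |17 - (-14)| + |-4 - (-6)| + |-17 - (-15)| + |1 - (-17)| + |1 - (-12)| + |-4 - 3| = 31 + 2 + 2 + 18 + 13 + 7 = 73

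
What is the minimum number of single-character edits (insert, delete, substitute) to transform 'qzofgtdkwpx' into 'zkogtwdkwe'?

Let D[i][j] be the edit distance between the first i characters of 'qzofgtdkwpx' and the first j characters of 'zkogtwdkwe', with D[i][0] = i, D[0][j] = j, and D[i][j] = D[i-1][j-1] if the characters match, else 1 + min(D[i-1][j], D[i][j-1], D[i-1][j-1]). Filling the table (rows: prefixes of 'qzofgtdkwpx', columns: prefixes of 'zkogtwdkwe'):
     ε  z  k  o  g  t  w  d  k  w  e
  ε  0  1  2  3  4  5  6  7  8  9 10
  q  1  1  2  3  4  5  6  7  8  9 10
  z  2  1  2  3  4  5  6  7  8  9 10
  o  3  2  2  2  3  4  5  6  7  8  9
  f  4  3  3  3  3  4  5  6  7  8  9
  g  5  4  4  4  3  4  5  6  7  8  9
  t  6  5  5  5  4  3  4  5  6  7  8
  d  7  6  6  6  5  4  4  4  5  6  7
  k  8  7  6  7  6  5  5  5  4  5  6
  w  9  8  7  7  7  6  5  6  5  4  5
  p 10  9  8  8  8  7  6  6  6  5  5
  x 11 10  9  9  9  8  7  7  7  6  6
The bottom-right entry gives D[11][10] = 6, so no sequence of fewer than 6 edits works. Backtracking through the table gives one optimal edit sequence (6 edits):
  qzofgtdkwpx → zofgtdkwpx (del q @1)
  zofgtdkwpx → zkfgtdkwpx (sub o→k @2)
  zkfgtdkwpx → zkogtdkwpx (sub f→o @3)
  zkogtdkwpx → zkogtwdkwpx (ins w @6)
  zkogtwdkwpx → zkogtwdkwx (del p @10)
  zkogtwdkwx → zkogtwdkwe (sub x→e @10)
Edit distance = 6.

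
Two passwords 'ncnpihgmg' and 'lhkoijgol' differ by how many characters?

Differing positions: 1, 2, 3, 4, 6, 8, 9. Hamming distance = 7.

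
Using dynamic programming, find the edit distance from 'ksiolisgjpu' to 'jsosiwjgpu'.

Let D[i][j] be the edit distance between the first i characters of 'ksiolisgjpu' and the first j characters of 'jsosiwjgpu', with D[i][0] = i, D[0][j] = j, and D[i][j] = D[i-1][j-1] if the characters match, else 1 + min(D[i-1][j], D[i][j-1], D[i-1][j-1]). Filling the table (rows: prefixes of 'ksiolisgjpu', columns: prefixes of 'jsosiwjgpu'):
     ε  j  s  o  s  i  w  j  g  p  u
  ε  0  1  2  3  4  5  6  7  8  9 10
  k  1  1  2  3  4  5  6  7  8  9 10
  s  2  2  1  2  3  4  5  6  7  8  9
  i  3  3  2  2  3  3  4  5  6  7  8
  o  4  4  3  2  3  4  4  5  6  7  8
  l  5  5  4  3  3  4  5  5  6  7  8
  i  6  6  5  4  4  3  4  5  6  7  8
  s  7  7  6  5  4  4  4  5  6  7  8
  g  8  8  7  6  5  5  5  5  5  6  7
  j  9  8  8  7  6  6  6  5  6  6  7
  p 10  9  9  8  7  7  7  6  6  6  7
  u 11 10 10  9  8  8  8  7  7  7  6
The bottom-right entry gives D[11][10] = 6, so no sequence of fewer than 6 edits works. Backtracking through the table gives one optimal edit sequence (6 edits):
  ksiolisgjpu → jsiolisgjpu (sub k→j @1)
  jsiolisgjpu → jsolisgjpu (del i @3)
  jsolisgjpu → jsosisgjpu (sub l→s @4)
  jsosisgjpu → jsosiwgjpu (sub s→w @6)
  jsosiwgjpu → jsosiwjjpu (sub g→j @7)
  jsosiwjjpu → jsosiwjgpu (sub j→g @8)
Edit distance = 6.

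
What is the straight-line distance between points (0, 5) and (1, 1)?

√(Σ(x_i - y_i)²) = √((0 - 1)² + (5 - 1)²)
= √((-1)² + 4²) = √(1 + 16) = √17 ≈ 4.1231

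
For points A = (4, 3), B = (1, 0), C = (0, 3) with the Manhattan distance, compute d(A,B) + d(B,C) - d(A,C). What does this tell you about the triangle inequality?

d(A,B) = 3 + 3 = 6, d(B,C) = 1 + 3 = 4, d(A,C) = 4 + 0 = 4.
d(A,B) + d(B,C) - d(A,C) = 6 + 4 - 4 = 10 - 4 = 6. This is ≥ 0, so the triangle inequality holds for these points.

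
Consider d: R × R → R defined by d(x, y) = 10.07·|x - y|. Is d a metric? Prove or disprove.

Yes. Since |x - y| is a metric on R and 10.07 > 0, the positive scalar multiple 10.07·|x - y| is also a metric: scaling by a positive constant preserves non-negativity, identity (d=0 ⟺ |x-y|=0 ⟺ x=y), symmetry, and the triangle inequality.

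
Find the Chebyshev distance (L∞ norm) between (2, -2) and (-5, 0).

max(|x_i - y_i|) = max(|2 - (-5)|, |-2 - 0|) = max(7, 2) = 7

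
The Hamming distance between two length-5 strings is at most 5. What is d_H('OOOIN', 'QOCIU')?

Differing positions: 1, 3, 5. Hamming distance = 3. The maximum possible Hamming distance for length-5 strings is 5, so d_H/5 = 3/5 = 0.6.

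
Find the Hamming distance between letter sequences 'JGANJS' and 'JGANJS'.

Differing positions: none. Hamming distance = 0.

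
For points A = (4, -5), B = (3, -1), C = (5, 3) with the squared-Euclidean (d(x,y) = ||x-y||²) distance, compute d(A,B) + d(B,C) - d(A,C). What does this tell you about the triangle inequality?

d(A,B) = 1² + 4² = 17, d(B,C) = 2² + 4² = 20, d(A,C) = 1² + 8² = 65.
d(A,B) + d(B,C) - d(A,C) = 17 + 20 - 65 = 37 - 65 = -28. This is < 0, so the triangle inequality FAILS for these points (squared-Euclidean is not a metric).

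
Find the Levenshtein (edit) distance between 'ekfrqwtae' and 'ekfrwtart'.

Let D[i][j] be the edit distance between the first i characters of 'ekfrqwtae' and the first j characters of 'ekfrwtart', with D[i][0] = i, D[0][j] = j, and D[i][j] = D[i-1][j-1] if the characters match, else 1 + min(D[i-1][j], D[i][j-1], D[i-1][j-1]). Filling the table (rows: prefixes of 'ekfrqwtae', columns: prefixes of 'ekfrwtart'):
     ε  e  k  f  r  w  t  a  r  t
  ε  0  1  2  3  4  5  6  7  8  9
  e  1  0  1  2  3  4  5  6  7  8
  k  2  1  0  1  2  3  4  5  6  7
  f  3  2  1  0  1  2  3  4  5  6
  r  4  3  2  1  0  1  2  3  4  5
  q  5  4  3  2  1  1  2  3  4  5
  w  6  5  4  3  2  1  2  3  4  5
  t  7  6  5  4  3  2  1  2  3  4
  a  8  7  6  5  4  3  2  1  2  3
  e  9  8  7  6  5  4  3  2  2  3
The bottom-right entry gives D[9][9] = 3, so no sequence of fewer than 3 edits works. Backtracking through the table gives one optimal edit sequence (3 edits):
  ekfrqwtae → ekfrwtae (del q @5)
  ekfrwtae → ekfrwtare (ins r @8)
  ekfrwtare → ekfrwtart (sub e→t @9)
Edit distance = 3.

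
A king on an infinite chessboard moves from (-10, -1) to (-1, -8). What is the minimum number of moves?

max(|x_i - y_i|) = max(|-10 - (-1)|, |-1 - (-8)|) = max(9, 7) = 9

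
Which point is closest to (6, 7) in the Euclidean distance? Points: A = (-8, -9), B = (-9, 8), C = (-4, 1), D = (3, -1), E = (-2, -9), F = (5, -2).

Distances: d(A) ≈ 21.2603, d(B) ≈ 15.0333, d(C) ≈ 11.6619, d(D) ≈ 8.544, d(E) ≈ 17.8885, d(F) ≈ 9.0554. Nearest: D = (3, -1) with distance 8.544.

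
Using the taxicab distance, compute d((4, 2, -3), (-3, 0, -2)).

Σ|x_i - y_i| = |4 - (-3)| + |2 - 0| + |-3 - (-2)| = 7 + 2 + 1 = 10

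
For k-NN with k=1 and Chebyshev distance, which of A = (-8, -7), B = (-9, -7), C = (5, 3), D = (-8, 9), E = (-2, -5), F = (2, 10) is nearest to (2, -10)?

Distances: d(A) = 10, d(B) = 11, d(C) = 13, d(D) = 19, d(E) = 5, d(F) = 20. Nearest: E = (-2, -5) with distance 5.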